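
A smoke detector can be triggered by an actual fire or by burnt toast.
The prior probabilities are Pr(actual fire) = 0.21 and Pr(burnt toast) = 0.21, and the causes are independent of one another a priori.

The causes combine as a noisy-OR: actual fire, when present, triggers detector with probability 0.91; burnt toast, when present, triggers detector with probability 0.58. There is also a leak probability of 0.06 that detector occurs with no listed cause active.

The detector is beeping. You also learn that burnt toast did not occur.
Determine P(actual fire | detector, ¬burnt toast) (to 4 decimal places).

P(actual fire | detector, ¬burnt toast) ≈ 0.8022

Under noisy-OR, P(detector | causes) = 1 − (1−0.06)·∏(1−qᵢ) over the active causes.
By total probability over both values of actual fire:
  P(detector | ¬burnt toast) = 0.06·0.79 + 0.9154·0.21
        = 0.047400 + 0.192234 = 0.239634
Configurations with actual fire contribute 0.192234, so
  P(actual fire | detector, ¬burnt toast) = 0.192234 / 0.239634 ≈ 0.8022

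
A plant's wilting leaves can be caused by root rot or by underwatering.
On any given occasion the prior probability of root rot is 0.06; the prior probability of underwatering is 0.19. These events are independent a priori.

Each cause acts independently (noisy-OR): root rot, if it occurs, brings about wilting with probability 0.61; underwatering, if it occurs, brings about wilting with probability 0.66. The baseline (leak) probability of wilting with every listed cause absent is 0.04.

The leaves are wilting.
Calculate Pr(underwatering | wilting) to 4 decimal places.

Pr(underwatering | wilting) ≈ 0.6816

Under noisy-OR, P(wilting | causes) = 1 − (1−0.04)·∏(1−qᵢ) over the active causes.
Numerator (weight on configurations with underwatering): 0.120305 + 0.009949 = 0.130254
Denominator P(wilting): 0.04×0.94×0.81 + 0.6736×0.94×0.19 + 0.6256×0.06×0.81 + 0.872704×0.06×0.19 = 0.191114
Posterior = 0.130254 / 0.191114 ≈ 0.6816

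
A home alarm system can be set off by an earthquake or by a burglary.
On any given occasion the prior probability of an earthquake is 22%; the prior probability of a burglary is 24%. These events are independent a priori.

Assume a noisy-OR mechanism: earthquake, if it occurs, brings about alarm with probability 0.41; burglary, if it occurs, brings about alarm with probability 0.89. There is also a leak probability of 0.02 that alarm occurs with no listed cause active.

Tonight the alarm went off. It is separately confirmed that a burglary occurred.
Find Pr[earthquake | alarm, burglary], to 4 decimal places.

Under noisy-OR, P(alarm | causes) = 1 − (1−0.02)·∏(1−qᵢ) over the active causes.
Numerator (weight on configurations with earthquake): 0.936398·0.22 = 0.206008
Normalizer over all consistent configurations: 0.8922·0.78 + 0.936398·0.22 = 0.901924
P(earthquake | alarm, burglary) = 0.206008/0.901924 ≈ 0.2284

Pr[earthquake | alarm, burglary] ≈ 0.2284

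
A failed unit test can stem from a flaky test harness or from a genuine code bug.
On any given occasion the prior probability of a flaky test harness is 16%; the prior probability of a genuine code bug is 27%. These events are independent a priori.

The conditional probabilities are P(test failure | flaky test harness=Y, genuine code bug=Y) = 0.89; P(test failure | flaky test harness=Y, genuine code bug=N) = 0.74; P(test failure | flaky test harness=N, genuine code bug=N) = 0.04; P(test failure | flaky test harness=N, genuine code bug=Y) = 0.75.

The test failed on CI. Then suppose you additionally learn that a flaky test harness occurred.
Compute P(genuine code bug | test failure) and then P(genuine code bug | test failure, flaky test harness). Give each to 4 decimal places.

P(genuine code bug | test failure) ≈ 0.6527; P(genuine code bug | test failure, flaky test harness) ≈ 0.3079

By total probability over the 4 (flaky test harness, genuine code bug) configurations:
  P(test failure) = 0.04×0.84×0.73 + 0.75×0.84×0.27 + 0.74×0.16×0.73 + 0.89×0.16×0.27
        = 0.024528 + 0.170100 + 0.086432 + 0.038448 = 0.319508
The terms with genuine code bug present sum to 0.208548, so
  P(genuine code bug | test failure) = 0.208548 / 0.319508 ≈ 0.6527

Now condition on the additional information:
Enumerate both values of genuine code bug and weight by the priors:
  P(test failure | flaky test harness) = 0.74×0.73 + 0.89×0.27
        = 0.540200 + 0.240300 = 0.780500
Keeping only the genuine code bug-present terms gives 0.240300, so
  P(genuine code bug | test failure, flaky test harness) = 0.240300 / 0.780500 ≈ 0.3079
Conditioning on flaky test harness lowers the posterior on genuine code bug: the classic explaining-away effect in a common-effect structure.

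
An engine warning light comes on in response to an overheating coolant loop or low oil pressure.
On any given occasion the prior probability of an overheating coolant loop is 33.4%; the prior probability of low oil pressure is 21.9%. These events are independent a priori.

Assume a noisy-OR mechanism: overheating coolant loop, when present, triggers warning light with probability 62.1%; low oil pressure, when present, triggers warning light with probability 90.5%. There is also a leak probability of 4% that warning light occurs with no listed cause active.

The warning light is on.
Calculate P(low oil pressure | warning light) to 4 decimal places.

P(low oil pressure | warning light) ≈ 0.5211

Under noisy-OR, P(warning light | causes) = 1 − (1−0.04)·∏(1−qᵢ) over the active causes.
P(warning light) = 0.04×0.666×0.781 + 0.9088×0.666×0.219 + 0.63616×0.334×0.781 + 0.965435×0.334×0.219 = 0.020806 + 0.132552 + 0.165945 + 0.070618 = 0.389921
Restricting to configurations with low oil pressure present: 0.132552 + 0.070618 = 0.203170.
Hence the posterior is 0.203170/0.389921 ≈ 0.5211.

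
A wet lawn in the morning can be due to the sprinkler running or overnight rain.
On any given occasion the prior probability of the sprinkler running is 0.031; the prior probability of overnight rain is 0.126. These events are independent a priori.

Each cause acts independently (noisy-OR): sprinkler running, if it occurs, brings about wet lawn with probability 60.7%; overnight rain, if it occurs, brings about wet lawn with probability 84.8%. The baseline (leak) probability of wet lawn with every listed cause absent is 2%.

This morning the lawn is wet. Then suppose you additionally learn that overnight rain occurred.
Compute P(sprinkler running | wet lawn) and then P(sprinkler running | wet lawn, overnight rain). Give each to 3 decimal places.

Under noisy-OR, P(wet lawn | causes) = 1 − (1−0.02)·∏(1−qᵢ) over the active causes.
Sum P(wet lawn|·) weighted by the priors over the 4 (sprinkler running, overnight rain) configurations:
  P(wet lawn) = 0.02·0.969·0.874 + 0.85104·0.969·0.126 + 0.61486·0.031·0.874 + 0.941459·0.031·0.126
        = 0.016938 + 0.103907 + 0.016659 + 0.003677 = 0.141181
Keeping only the sprinkler running-present terms gives 0.020336, so
  P(sprinkler running | wet lawn) = 0.020336 / 0.141181 ≈ 0.144

Now condition on the additional information:
Enumerate both values of sprinkler running and weight by the priors:
  P(wet lawn | overnight rain) = 0.85104×0.969 + 0.941459×0.031
        = 0.824658 + 0.029185 = 0.853843
Keeping only the sprinkler running-present terms gives 0.029185, so
  P(sprinkler running | wet lawn, overnight rain) = 0.029185 / 0.853843 ≈ 0.034
The drop from 0.144 to 0.034 is the explaining-away (discounting) effect.

P(sprinkler running | wet lawn) ≈ 0.144; P(sprinkler running | wet lawn, overnight rain) ≈ 0.034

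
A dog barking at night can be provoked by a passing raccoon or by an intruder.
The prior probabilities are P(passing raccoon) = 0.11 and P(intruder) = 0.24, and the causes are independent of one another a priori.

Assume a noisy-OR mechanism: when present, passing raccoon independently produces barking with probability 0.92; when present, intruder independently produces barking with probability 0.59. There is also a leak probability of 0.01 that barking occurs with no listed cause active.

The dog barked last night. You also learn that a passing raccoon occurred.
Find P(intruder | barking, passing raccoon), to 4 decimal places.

P(intruder | barking, passing raccoon) ≈ 0.2491

Under noisy-OR, P(barking | causes) = 1 − (1−0.01)·∏(1−qᵢ) over the active causes.
Weight on intruder=true, given the evidence: 0.967528·0.24 = 0.232207
The normalizing constant is 0.9208·0.76 + 0.967528·0.24 = 0.932015
Posterior = 0.232207 / 0.932015 ≈ 0.2491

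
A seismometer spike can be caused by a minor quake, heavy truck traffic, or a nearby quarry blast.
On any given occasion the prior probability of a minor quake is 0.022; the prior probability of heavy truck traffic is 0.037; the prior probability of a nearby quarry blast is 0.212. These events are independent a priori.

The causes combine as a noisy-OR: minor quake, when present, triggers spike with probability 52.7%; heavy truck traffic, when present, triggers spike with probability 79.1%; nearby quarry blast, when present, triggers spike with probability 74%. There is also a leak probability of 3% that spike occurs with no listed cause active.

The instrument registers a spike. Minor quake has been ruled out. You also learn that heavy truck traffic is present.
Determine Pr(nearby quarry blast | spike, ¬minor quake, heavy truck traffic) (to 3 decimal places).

Under noisy-OR, P(spike | causes) = 1 − (1−0.03)·∏(1−qᵢ) over the active causes.
Numerator (weight on configurations with nearby quarry blast): 0.94729*0.212 = 0.200825
The normalizing constant is 0.79727*0.788 + 0.94729*0.212 = 0.829074
Posterior = 0.200825 / 0.829074 ≈ 0.242

Pr(nearby quarry blast | spike, ¬minor quake, heavy truck traffic) ≈ 0.242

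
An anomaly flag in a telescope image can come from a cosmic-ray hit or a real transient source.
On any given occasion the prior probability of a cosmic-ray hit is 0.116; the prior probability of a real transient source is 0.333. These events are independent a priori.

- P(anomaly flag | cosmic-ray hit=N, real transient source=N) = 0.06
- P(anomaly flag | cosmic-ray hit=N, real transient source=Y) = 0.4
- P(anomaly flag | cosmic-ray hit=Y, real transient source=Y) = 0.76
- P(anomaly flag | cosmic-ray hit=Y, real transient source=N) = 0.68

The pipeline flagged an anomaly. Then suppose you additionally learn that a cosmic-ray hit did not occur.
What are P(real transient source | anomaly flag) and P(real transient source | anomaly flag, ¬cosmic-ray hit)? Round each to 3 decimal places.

P(anomaly flag) = 0.06×0.884×0.667 + 0.4×0.884×0.333 + 0.68×0.116×0.667 + 0.76×0.116×0.333 = 0.035378 + 0.117749 + 0.052613 + 0.029357 = 0.235097
Restricting to configurations with real transient source present: 0.117749 + 0.029357 = 0.147106.
P(real transient source | anomaly flag) = 0.147106 / 0.235097 ≈ 0.626

Now also conditioning on cosmic-ray hit≠true:
P(anomaly flag | ¬cosmic-ray hit) = 0.06×0.667 + 0.4×0.333 = 0.040020 + 0.133200 = 0.173220
The real transient source-present share is 0.4×0.333 = 0.133200.
So P(real transient source | anomaly flag, ¬cosmic-ray hit) = 0.133200/0.173220 ≈ 0.769.
With cosmic-ray hit excluded, real transient source must carry more of the explanatory weight for the anomaly flag.

P(real transient source | anomaly flag) ≈ 0.626; P(real transient source | anomaly flag, ¬cosmic-ray hit) ≈ 0.769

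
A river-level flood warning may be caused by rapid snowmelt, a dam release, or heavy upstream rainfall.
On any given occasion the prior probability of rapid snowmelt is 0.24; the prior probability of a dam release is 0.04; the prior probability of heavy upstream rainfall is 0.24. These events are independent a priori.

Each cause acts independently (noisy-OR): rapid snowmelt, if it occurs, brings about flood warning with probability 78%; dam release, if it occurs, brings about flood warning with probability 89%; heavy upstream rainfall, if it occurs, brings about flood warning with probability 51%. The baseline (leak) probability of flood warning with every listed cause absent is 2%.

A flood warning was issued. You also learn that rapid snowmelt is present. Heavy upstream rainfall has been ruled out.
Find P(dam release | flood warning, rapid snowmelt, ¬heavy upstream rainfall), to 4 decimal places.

P(dam release | flood warning, rapid snowmelt, ¬heavy upstream rainfall) ≈ 0.0493

Under noisy-OR, P(flood warning | causes) = 1 − (1−0.02)·∏(1−qᵢ) over the active causes.
Enumerate both values of dam release and weight by the priors:
  P(flood warning | rapid snowmelt, ¬heavy upstream rainfall) = 0.7844×0.96 + 0.976284×0.04
        = 0.753024 + 0.039051 = 0.792075
The terms with dam release present sum to 0.039051, so
  P(dam release | flood warning, rapid snowmelt, ¬heavy upstream rainfall) = 0.039051 / 0.792075 ≈ 0.0493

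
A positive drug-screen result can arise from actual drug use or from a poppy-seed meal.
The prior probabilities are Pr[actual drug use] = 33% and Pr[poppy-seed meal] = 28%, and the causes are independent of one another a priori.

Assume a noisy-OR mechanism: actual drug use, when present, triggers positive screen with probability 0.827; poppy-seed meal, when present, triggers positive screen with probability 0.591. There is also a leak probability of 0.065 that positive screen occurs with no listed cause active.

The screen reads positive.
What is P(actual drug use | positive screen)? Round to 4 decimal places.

P(actual drug use | positive screen) ≈ 0.6598

Under noisy-OR, P(positive screen | causes) = 1 − (1−0.065)·∏(1−qᵢ) over the active causes.
P(positive screen) = 0.065×0.67×0.72 + 0.617585×0.67×0.28 + 0.838245×0.33×0.72 + 0.933842×0.33×0.28 = 0.031356 + 0.115859 + 0.199167 + 0.086287 = 0.432669
Restricting to configurations with actual drug use present: 0.199167 + 0.086287 = 0.285454.
Hence the posterior is 0.285454/0.432669 ≈ 0.6598.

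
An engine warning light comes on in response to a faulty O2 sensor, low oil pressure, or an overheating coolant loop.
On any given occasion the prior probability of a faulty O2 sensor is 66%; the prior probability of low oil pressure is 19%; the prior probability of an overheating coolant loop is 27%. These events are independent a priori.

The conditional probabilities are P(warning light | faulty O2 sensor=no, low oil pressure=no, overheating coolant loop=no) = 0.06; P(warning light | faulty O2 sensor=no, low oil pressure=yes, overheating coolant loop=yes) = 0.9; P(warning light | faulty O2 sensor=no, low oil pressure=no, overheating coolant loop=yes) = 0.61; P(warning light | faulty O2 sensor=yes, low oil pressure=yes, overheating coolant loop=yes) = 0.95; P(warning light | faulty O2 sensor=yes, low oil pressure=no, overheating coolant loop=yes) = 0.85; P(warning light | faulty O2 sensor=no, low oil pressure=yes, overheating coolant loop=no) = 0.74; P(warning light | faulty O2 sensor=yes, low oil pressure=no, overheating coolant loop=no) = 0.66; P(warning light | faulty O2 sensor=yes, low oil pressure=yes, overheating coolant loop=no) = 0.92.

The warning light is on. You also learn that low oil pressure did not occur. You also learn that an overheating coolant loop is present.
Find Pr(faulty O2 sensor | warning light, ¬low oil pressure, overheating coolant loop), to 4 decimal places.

Enumerate both values of faulty O2 sensor and weight by the priors:
  P(warning light | ¬low oil pressure, overheating coolant loop) = 0.61*0.34 + 0.85*0.66
        = 0.207400 + 0.561000 = 0.768400
Configurations with faulty O2 sensor contribute 0.561000, so
  P(faulty O2 sensor | warning light, ¬low oil pressure, overheating coolant loop) = 0.561000 / 0.768400 ≈ 0.7301

Pr(faulty O2 sensor | warning light, ¬low oil pressure, overheating coolant loop) ≈ 0.7301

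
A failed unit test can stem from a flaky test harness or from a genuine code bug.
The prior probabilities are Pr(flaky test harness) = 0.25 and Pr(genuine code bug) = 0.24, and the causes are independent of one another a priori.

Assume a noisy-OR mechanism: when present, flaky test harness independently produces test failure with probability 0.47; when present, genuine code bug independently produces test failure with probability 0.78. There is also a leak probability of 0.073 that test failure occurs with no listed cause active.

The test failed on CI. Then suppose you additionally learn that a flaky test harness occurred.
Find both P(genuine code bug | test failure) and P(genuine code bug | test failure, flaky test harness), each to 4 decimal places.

P(genuine code bug | test failure) ≈ 0.5874; P(genuine code bug | test failure, flaky test harness) ≈ 0.3564

Under noisy-OR, P(test failure | causes) = 1 − (1−0.073)·∏(1−qᵢ) over the active causes.
Weight on genuine code bug=true, given the evidence: 0.143291 + 0.053515 = 0.196806
Denominator P(test failure): 0.073×0.75×0.76 + 0.79606×0.75×0.24 + 0.50869×0.25×0.76 + 0.891912×0.25×0.24 = 0.335067
P(genuine code bug | test failure) = 0.196806/0.335067 ≈ 0.5874

With the extra evidence:
Sum P(test failure|·) weighted by the priors over both values of genuine code bug:
  P(test failure | flaky test harness) = 0.50869×0.76 + 0.891912×0.24
        = 0.386604 + 0.214059 = 0.600663
The terms with genuine code bug present sum to 0.214059, so
  P(genuine code bug | test failure, flaky test harness) = 0.214059 / 0.600663 ≈ 0.3564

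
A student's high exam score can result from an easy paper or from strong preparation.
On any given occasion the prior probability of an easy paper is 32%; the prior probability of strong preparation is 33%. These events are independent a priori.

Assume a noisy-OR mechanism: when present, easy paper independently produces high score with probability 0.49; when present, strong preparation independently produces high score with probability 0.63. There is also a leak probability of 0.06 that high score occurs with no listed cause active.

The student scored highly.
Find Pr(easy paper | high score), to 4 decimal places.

Under noisy-OR, P(high score | causes) = 1 − (1−0.06)·∏(1−qᵢ) over the active causes.
Enumerate the 4 (easy paper, strong preparation) configurations and weight by the priors:
  P(high score) = 0.06×0.68×0.67 + 0.6522×0.68×0.33 + 0.5206×0.32×0.67 + 0.822622×0.32×0.33
        = 0.027336 + 0.146354 + 0.111617 + 0.086869 = 0.372176
Keeping only the easy paper-present terms gives 0.198486, so
  P(easy paper | high score) = 0.198486 / 0.372176 ≈ 0.5333

Pr(easy paper | high score) ≈ 0.5333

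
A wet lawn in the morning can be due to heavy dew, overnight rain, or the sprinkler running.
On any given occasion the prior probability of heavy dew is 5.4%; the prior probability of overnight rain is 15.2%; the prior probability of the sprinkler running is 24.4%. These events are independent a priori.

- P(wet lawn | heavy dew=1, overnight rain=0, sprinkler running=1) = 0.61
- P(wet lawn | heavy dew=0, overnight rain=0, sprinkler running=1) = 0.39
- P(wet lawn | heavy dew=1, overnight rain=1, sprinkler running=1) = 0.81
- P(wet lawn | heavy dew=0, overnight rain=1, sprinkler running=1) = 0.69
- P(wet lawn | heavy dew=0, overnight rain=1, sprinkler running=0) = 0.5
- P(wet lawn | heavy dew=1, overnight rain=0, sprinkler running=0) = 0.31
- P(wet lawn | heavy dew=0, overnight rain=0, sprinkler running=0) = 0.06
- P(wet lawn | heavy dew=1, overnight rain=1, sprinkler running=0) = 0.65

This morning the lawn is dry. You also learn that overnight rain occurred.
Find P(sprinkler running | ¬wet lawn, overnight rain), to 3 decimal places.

Numerator (weight on configurations with sprinkler running): 0.071555 + 0.002503 = 0.074058
Denominator P(¬wet lawn | overnight rain): 0.5×0.946×0.756 + 0.31×0.946×0.244 + 0.35×0.054×0.756 + 0.19×0.054×0.244 = 0.445934
P(sprinkler running | ¬wet lawn, overnight rain) = 0.074058/0.445934 ≈ 0.166

P(sprinkler running | ¬wet lawn, overnight rain) ≈ 0.166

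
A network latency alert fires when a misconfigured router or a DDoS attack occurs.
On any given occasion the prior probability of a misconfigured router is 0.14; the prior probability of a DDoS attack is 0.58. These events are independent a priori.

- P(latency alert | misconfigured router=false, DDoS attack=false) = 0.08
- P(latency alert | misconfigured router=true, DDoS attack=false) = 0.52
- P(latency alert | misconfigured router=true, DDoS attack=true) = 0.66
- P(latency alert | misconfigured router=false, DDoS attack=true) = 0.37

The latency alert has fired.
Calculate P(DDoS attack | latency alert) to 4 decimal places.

Weight on DDoS attack=true, given the evidence: 0.184556 + 0.053592 = 0.238148
The normalizing constant is 0.08*0.86*0.42 + 0.37*0.86*0.58 + 0.52*0.14*0.42 + 0.66*0.14*0.58 = 0.297620
P(DDoS attack | latency alert) = 0.238148/0.297620 ≈ 0.8002

P(DDoS attack | latency alert) ≈ 0.8002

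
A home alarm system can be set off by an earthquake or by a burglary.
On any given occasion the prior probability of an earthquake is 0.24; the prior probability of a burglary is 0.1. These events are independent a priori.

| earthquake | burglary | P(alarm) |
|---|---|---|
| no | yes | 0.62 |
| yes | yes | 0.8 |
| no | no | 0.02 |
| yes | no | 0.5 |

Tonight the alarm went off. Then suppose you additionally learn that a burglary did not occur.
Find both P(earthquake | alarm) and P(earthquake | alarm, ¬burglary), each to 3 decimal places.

For the numerator, keep only earthquake=true terms: 0.108000 + 0.019200 = 0.127200
Normalizer over all consistent configurations: 0.02*0.76*0.9 + 0.62*0.76*0.1 + 0.5*0.24*0.9 + 0.8*0.24*0.1 = 0.188000
P(earthquake | alarm) = 0.127200/0.188000 ≈ 0.677

Now condition on the additional information:
Numerator (weight on configurations with earthquake): 0.5×0.24 = 0.120000
Denominator P(alarm | ¬burglary): 0.02×0.76 + 0.5×0.24 = 0.135200
P(earthquake | alarm, ¬burglary) = 0.120000/0.135200 ≈ 0.888

P(earthquake | alarm) ≈ 0.677; P(earthquake | alarm, ¬burglary) ≈ 0.888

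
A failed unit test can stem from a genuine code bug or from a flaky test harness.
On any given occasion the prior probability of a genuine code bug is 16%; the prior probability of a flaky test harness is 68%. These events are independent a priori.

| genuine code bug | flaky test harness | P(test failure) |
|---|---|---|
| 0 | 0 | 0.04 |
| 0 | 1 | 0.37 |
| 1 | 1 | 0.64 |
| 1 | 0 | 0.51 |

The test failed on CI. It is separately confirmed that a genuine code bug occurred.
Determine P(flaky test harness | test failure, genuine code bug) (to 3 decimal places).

P(test failure | genuine code bug) = 0.51*0.32 + 0.64*0.68 = 0.163200 + 0.435200 = 0.598400
The flaky test harness-present share is 0.64*0.68 = 0.435200.
Hence the posterior is 0.435200/0.598400 ≈ 0.727.

P(flaky test harness | test failure, genuine code bug) ≈ 0.727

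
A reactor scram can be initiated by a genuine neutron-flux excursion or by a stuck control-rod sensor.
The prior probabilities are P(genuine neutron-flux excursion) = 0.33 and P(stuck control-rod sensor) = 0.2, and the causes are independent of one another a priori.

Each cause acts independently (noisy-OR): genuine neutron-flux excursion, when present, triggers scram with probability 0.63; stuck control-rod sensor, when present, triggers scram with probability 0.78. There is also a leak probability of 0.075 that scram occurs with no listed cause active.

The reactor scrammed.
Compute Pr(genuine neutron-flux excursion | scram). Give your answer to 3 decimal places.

Under noisy-OR, P(scram | causes) = 1 − (1−0.075)·∏(1−qᵢ) over the active causes.
P(scram) = 0.075·0.67·0.8 + 0.7965·0.67·0.2 + 0.65775·0.33·0.8 + 0.924705·0.33·0.2 = 0.040200 + 0.106731 + 0.173646 + 0.061031 = 0.381608
Of this, 0.234677 comes from 0.173646 + 0.061031 (the genuine neutron-flux excursion=true cases).
Hence the posterior is 0.234677/0.381608 ≈ 0.615.

Pr(genuine neutron-flux excursion | scram) ≈ 0.615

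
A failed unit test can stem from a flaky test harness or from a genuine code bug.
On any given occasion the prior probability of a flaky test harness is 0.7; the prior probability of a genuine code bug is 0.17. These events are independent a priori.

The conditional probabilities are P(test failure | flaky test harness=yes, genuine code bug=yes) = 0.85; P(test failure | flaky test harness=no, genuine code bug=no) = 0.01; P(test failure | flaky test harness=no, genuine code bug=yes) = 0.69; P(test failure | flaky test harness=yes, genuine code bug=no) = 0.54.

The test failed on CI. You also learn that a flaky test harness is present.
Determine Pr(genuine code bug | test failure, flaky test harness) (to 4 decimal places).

Weight on genuine code bug=true, given the evidence: 0.85×0.17 = 0.144500
The normalizing constant is 0.54×0.83 + 0.85×0.17 = 0.592700
Posterior = 0.144500 / 0.592700 ≈ 0.2438

Pr(genuine code bug | test failure, flaky test harness) ≈ 0.2438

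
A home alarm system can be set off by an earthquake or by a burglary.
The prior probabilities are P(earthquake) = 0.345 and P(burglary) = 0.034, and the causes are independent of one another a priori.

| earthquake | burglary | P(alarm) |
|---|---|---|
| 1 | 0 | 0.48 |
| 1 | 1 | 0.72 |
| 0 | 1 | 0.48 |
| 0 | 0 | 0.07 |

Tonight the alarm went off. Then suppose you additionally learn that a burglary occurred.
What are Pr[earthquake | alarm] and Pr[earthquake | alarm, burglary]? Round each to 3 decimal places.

Pr[earthquake | alarm] ≈ 0.754; Pr[earthquake | alarm, burglary] ≈ 0.441

For the numerator, keep only earthquake=true terms: 0.159970 + 0.008446 = 0.168416
The normalizing constant is 0.07·0.655·0.966 + 0.48·0.655·0.034 + 0.48·0.345·0.966 + 0.72·0.345·0.034 = 0.223397
Posterior = 0.168416 / 0.223397 ≈ 0.754

With the extra evidence:
Sum P(alarm|·) weighted by the priors over both values of earthquake:
  P(alarm | burglary) = 0.48×0.655 + 0.72×0.345
        = 0.314400 + 0.248400 = 0.562800
Configurations with earthquake contribute 0.248400, so
  P(earthquake | alarm, burglary) = 0.248400 / 0.562800 ≈ 0.441
The drop from 0.754 to 0.441 is the explaining-away (discounting) effect.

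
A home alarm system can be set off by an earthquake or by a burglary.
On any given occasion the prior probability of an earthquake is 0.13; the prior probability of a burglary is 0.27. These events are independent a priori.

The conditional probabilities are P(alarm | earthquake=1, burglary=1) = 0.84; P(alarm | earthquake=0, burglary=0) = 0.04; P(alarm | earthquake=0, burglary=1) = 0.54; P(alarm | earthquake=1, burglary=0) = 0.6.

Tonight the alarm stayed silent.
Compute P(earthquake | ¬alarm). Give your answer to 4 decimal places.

P(earthquake | ¬alarm) ≈ 0.0572

Enumerate the 4 (earthquake, burglary) configurations and weight by the priors:
  P(¬alarm) = 0.96·0.87·0.73 + 0.46·0.87·0.27 + 0.4·0.13·0.73 + 0.16·0.13·0.27
        = 0.609696 + 0.108054 + 0.037960 + 0.005616 = 0.761326
The terms with earthquake present sum to 0.043576, so
  P(earthquake | ¬alarm) = 0.043576 / 0.761326 ≈ 0.0572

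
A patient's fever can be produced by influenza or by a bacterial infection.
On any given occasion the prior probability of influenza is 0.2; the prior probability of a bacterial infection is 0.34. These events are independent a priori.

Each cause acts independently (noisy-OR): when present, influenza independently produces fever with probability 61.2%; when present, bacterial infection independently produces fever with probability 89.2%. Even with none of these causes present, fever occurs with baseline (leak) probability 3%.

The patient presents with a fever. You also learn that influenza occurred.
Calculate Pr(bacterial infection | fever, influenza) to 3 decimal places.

Pr(bacterial infection | fever, influenza) ≈ 0.442

Under noisy-OR, P(fever | causes) = 1 − (1−0.03)·∏(1−qᵢ) over the active causes.
For the numerator, keep only bacterial infection=true terms: 0.959353×0.34 = 0.326180
Normalizer over all consistent configurations: 0.62364×0.66 + 0.959353×0.34 = 0.737782
Posterior = 0.326180 / 0.737782 ≈ 0.442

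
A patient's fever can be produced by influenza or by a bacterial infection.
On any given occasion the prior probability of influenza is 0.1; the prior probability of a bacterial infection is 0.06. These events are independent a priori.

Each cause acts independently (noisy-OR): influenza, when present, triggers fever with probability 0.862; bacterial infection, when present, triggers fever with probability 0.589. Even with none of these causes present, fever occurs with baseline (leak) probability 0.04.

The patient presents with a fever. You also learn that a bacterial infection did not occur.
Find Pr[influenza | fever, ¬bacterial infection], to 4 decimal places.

Pr[influenza | fever, ¬bacterial infection] ≈ 0.7067

Under noisy-OR, P(fever | causes) = 1 − (1−0.04)·∏(1−qᵢ) over the active causes.
By total probability over both values of influenza:
  P(fever | ¬bacterial infection) = 0.04·0.9 + 0.86752·0.1
        = 0.036000 + 0.086752 = 0.122752
Configurations with influenza contribute 0.086752, so
  P(influenza | fever, ¬bacterial infection) = 0.086752 / 0.122752 ≈ 0.7067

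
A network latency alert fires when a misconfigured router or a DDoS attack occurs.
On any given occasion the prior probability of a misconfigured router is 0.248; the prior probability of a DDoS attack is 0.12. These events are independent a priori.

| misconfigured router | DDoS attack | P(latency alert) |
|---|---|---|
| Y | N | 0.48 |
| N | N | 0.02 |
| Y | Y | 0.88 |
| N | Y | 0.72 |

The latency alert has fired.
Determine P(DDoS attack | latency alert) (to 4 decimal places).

Numerator (weight on configurations with DDoS attack): 0.064973 + 0.026189 = 0.091162
Normalizer over all consistent configurations: 0.02·0.752·0.88 + 0.72·0.752·0.12 + 0.48·0.248·0.88 + 0.88·0.248·0.12 = 0.209152
P(DDoS attack | latency alert) = 0.091162/0.209152 ≈ 0.4359

P(DDoS attack | latency alert) ≈ 0.4359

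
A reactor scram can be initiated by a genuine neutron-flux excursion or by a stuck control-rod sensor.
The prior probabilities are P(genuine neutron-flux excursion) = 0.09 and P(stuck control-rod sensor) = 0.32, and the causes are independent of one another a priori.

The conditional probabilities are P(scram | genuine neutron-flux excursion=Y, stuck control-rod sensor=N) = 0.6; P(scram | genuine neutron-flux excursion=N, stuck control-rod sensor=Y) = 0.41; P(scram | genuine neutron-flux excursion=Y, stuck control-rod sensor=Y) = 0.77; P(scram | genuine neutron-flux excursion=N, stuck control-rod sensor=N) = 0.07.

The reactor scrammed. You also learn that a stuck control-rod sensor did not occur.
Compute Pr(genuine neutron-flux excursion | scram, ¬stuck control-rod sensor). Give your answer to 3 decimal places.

Pr(genuine neutron-flux excursion | scram, ¬stuck control-rod sensor) ≈ 0.459

P(scram | ¬stuck control-rod sensor) = 0.07·0.91 + 0.6·0.09 = 0.063700 + 0.054000 = 0.117700
Of this, 0.054000 comes from 0.6·0.09 (the genuine neutron-flux excursion=true cases).
P(genuine neutron-flux excursion | scram, ¬stuck control-rod sensor) = 0.054000 / 0.117700 ≈ 0.459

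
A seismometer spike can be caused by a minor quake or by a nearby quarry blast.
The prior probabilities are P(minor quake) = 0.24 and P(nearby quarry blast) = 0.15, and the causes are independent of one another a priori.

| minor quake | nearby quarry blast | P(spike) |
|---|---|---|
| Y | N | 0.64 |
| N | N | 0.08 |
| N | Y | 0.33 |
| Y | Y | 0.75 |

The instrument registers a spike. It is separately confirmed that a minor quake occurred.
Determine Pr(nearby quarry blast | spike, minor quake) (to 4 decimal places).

Pr(nearby quarry blast | spike, minor quake) ≈ 0.1714

For the numerator, keep only nearby quarry blast=true terms: 0.75·0.15 = 0.112500
The normalizing constant is 0.64·0.85 + 0.75·0.15 = 0.656500
Posterior = 0.112500 / 0.656500 ≈ 0.1714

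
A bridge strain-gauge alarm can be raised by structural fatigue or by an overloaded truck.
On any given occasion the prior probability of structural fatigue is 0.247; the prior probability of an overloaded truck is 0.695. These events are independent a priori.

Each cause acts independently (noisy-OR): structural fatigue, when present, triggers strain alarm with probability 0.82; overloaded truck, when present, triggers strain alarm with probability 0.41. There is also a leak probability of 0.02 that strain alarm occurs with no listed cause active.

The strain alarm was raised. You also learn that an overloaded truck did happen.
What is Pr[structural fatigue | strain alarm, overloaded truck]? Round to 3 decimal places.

Under noisy-OR, P(strain alarm | causes) = 1 − (1−0.02)·∏(1−qᵢ) over the active causes.
By total probability over both values of structural fatigue:
  P(strain alarm | overloaded truck) = 0.4218×0.753 + 0.895924×0.247
        = 0.317615 + 0.221293 = 0.538908
Keeping only the structural fatigue-present terms gives 0.221293, so
  P(structural fatigue | strain alarm, overloaded truck) = 0.221293 / 0.538908 ≈ 0.411

Pr[structural fatigue | strain alarm, overloaded truck] ≈ 0.411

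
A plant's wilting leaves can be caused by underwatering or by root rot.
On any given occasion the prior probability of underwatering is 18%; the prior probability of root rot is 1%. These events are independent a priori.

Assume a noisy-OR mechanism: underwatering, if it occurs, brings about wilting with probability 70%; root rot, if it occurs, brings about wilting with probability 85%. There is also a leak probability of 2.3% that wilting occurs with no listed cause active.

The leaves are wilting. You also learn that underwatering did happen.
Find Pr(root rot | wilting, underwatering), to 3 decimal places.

Pr(root rot | wilting, underwatering) ≈ 0.013

Under noisy-OR, P(wilting | causes) = 1 − (1−0.023)·∏(1−qᵢ) over the active causes.
Numerator (weight on configurations with root rot): 0.956035*0.01 = 0.009560
Normalizer over all consistent configurations: 0.7069*0.99 + 0.956035*0.01 = 0.709391
P(root rot | wilting, underwatering) = 0.009560/0.709391 ≈ 0.013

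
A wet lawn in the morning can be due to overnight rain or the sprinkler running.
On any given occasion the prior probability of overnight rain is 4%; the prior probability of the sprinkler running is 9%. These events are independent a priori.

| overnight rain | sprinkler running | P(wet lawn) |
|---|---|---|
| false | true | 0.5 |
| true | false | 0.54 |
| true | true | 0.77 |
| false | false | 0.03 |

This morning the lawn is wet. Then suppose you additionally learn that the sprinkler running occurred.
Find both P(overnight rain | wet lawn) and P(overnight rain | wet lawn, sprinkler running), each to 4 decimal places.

P(wet lawn) = 0.03·0.96·0.91 + 0.5·0.96·0.09 + 0.54·0.04·0.91 + 0.77·0.04·0.09 = 0.026208 + 0.043200 + 0.019656 + 0.002772 = 0.091836
Of this, 0.022428 comes from 0.019656 + 0.002772 (the overnight rain=true cases).
P(overnight rain | wet lawn) = 0.022428 / 0.091836 ≈ 0.2442

Now condition on the additional information:
P(wet lawn | sprinkler running) = 0.5×0.96 + 0.77×0.04 = 0.480000 + 0.030800 = 0.510800
The overnight rain-present share is 0.77×0.04 = 0.030800.
So P(overnight rain | wet lawn, sprinkler running) = 0.030800/0.510800 ≈ 0.0603.
— sprinkler running explains away the evidence for overnight rain.

P(overnight rain | wet lawn) ≈ 0.2442; P(overnight rain | wet lawn, sprinkler running) ≈ 0.0603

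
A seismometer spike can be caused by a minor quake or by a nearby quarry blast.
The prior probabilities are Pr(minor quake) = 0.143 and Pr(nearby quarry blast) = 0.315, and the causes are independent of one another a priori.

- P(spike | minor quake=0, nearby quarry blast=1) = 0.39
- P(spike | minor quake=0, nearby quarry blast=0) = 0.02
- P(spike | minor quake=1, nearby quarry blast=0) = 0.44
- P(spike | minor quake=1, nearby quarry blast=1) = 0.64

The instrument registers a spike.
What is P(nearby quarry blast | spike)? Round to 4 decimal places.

P(spike) = 0.02*0.857*0.685 + 0.39*0.857*0.315 + 0.44*0.143*0.685 + 0.64*0.143*0.315 = 0.011741 + 0.105282 + 0.043100 + 0.028829 = 0.188952
The nearby quarry blast-present share is 0.105282 + 0.028829 = 0.134111.
So P(nearby quarry blast | spike) = 0.134111/0.188952 ≈ 0.7098.

P(nearby quarry blast | spike) ≈ 0.7098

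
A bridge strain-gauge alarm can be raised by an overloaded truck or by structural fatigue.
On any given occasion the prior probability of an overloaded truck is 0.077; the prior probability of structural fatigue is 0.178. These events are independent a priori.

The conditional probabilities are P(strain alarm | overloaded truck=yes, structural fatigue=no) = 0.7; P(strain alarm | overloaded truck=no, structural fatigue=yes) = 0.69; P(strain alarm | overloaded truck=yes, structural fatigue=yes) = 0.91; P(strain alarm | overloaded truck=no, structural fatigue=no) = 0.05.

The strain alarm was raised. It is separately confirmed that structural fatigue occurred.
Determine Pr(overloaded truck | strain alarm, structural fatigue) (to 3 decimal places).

Pr(overloaded truck | strain alarm, structural fatigue) ≈ 0.099

P(strain alarm | structural fatigue) = 0.69×0.923 + 0.91×0.077 = 0.636870 + 0.070070 = 0.706940
Of this, 0.070070 comes from 0.91×0.077 (the overloaded truck=true cases).
So P(overloaded truck | strain alarm, structural fatigue) = 0.070070/0.706940 ≈ 0.099.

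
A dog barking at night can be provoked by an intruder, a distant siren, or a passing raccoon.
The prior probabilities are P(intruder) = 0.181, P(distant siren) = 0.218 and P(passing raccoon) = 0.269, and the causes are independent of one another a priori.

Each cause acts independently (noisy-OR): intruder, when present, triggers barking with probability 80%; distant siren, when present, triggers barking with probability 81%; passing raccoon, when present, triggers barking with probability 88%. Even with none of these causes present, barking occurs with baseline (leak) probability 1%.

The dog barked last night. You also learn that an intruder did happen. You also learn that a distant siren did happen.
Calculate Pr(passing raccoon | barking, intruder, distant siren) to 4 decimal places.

Pr(passing raccoon | barking, intruder, distant siren) ≈ 0.2757

Under noisy-OR, P(barking | causes) = 1 − (1−0.01)·∏(1−qᵢ) over the active causes.
Enumerate both values of passing raccoon and weight by the priors:
  P(barking | intruder, distant siren) = 0.96238×0.731 + 0.995486×0.269
        = 0.703500 + 0.267786 = 0.971286
Configurations with passing raccoon contribute 0.267786, so
  P(passing raccoon | barking, intruder, distant siren) = 0.267786 / 0.971286 ≈ 0.2757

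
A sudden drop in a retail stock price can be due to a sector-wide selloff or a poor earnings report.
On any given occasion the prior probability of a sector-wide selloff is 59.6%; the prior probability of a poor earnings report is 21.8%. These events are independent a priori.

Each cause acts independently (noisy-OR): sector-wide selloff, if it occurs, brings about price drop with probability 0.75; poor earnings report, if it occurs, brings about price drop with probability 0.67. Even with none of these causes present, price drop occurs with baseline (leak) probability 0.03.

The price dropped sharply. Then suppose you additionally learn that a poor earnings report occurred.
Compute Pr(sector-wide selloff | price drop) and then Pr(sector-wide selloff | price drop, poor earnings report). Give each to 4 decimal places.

Under noisy-OR, P(price drop | causes) = 1 − (1−0.03)·∏(1−qᵢ) over the active causes.
Weight on sector-wide selloff=true, given the evidence: 0.353050 + 0.119531 = 0.472581
Denominator P(price drop): 0.03×0.404×0.782 + 0.6799×0.404×0.218 + 0.7575×0.596×0.782 + 0.919975×0.596×0.218 = 0.541939
Posterior = 0.472581 / 0.541939 ≈ 0.8720

With the extra evidence:
P(price drop | poor earnings report) = 0.6799·0.404 + 0.919975·0.596 = 0.274680 + 0.548305 = 0.822985
Restricting to configurations with sector-wide selloff present: 0.919975·0.596 = 0.548305.
P(sector-wide selloff | price drop, poor earnings report) = 0.548305 / 0.822985 ≈ 0.6662
This is intercausal reasoning (explaining away): once poor earnings report accounts for the price drop, sector-wide selloff becomes less likely.

Pr(sector-wide selloff | price drop) ≈ 0.8720; Pr(sector-wide selloff | price drop, poor earnings report) ≈ 0.6662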